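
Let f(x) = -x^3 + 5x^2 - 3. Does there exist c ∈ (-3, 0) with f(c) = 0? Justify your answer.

Such a root exists.

f(-3) = 69 and f(0) = -3, which have opposite signs.
f is continuous everywhere (it is a polynomial), in particular on [-3, 0].
By the Intermediate Value Theorem, f takes the value 0 somewhere in the open interval.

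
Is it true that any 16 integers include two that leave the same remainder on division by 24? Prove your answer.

Consider the 16 integers 58, 59, …, 73. They lie in distinct residue classes modulo 24, since 16 ≤ 24.
Hence this collection has no pair with equal remainders mod 24, disproving the claim.

No; for instance {58, 59, 60, 61, 62, 63, 64, 65, 66, 67, 68, 69, 70, 71, 72, 73} is a counterexample.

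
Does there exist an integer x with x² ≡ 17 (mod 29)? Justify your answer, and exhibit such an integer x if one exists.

29 is prime, so by Euler's criterion 17 is a square mod 29 iff 17^((29−1)/2) = 17^14 ≡ 1 (mod 29).
Repeated squaring mod 29: 17^2 = 289 ≡ 28; 17^4 ≡ 28² = 784 ≡ 1; 17^8 ≡ 1² = 1 ≡ 1.
Since 14 = 8 + 4 + 2, 17^14 ≡ 1 · 1 · 28; multiplying out mod 29: 1·1 = 1 ≡ 1, then 1·28 = 28 ≡ 28. Thus 17^14 ≡ 28 ≡ −1 (mod 29).
The value −1 means 17 is a non-residue modulo 29, so x² ≡ 17 (mod 29) is impossible.

No, no such integer exists.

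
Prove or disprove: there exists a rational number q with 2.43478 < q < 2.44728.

Look for a denominator N such that an integer falls strictly between N·2.43478 and N·2.44728. N = 9 works: 9·2.43478 = 21.91302 < 22 < 22.02552 = 9·2.44728.
Dividing back, 2.43478 < 22/9 < 2.44728, and 22/9 is rational.

q = 22/9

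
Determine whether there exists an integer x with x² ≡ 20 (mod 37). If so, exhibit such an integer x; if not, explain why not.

37 is prime, so by Euler's criterion 20 is a square mod 37 iff 20^((37−1)/2) = 20^18 ≡ 1 (mod 37).
Squaring successively (mod 37): 20^2 = 400 ≡ 30; 20^4 ≡ 30² = 900 ≡ 12; 20^8 ≡ 12² = 144 ≡ 33; 20^16 ≡ 33² = 1089 ≡ 16.
Since 18 = 16 + 2, 20^18 ≡ 16 · 30; multiplying out mod 37: 16·30 = 480 ≡ 36. Thus 20^18 ≡ 36 ≡ −1 (mod 37).
The value −1 means 20 is a non-residue modulo 37, so x² ≡ 20 (mod 37) is impossible.

No, no such integer exists.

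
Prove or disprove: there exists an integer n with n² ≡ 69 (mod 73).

n = 54 works: 54² = 2916, and 2916 − 69 = 2847 = 39·73.

n = 54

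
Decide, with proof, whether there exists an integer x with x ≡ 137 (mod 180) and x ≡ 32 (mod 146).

Both moduli are multiples of 2 = gcd(180, 146), so any solution would satisfy x ≡ 137 and x ≡ 32 modulo 2 simultaneously.
These are incompatible: 137 − 32 = 105 is not divisible by 2.
So no integer satisfies both congruences.

There is no such integer.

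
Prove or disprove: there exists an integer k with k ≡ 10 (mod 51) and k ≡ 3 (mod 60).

No, no such integer exists.

gcd(51, 60) = 3. If k ≡ 10 (mod 51) and k ≡ 3 (mod 60), then k ≡ 10 (mod 3) and k ≡ 3 (mod 3).
However 10 ≡ 1 and 3 ≡ 0 (mod 3), and 1 ≠ 0.
Hence the system has no solution.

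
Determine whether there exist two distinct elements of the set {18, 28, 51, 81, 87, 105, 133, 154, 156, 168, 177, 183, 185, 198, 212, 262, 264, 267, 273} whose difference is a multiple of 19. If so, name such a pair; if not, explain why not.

There is no such pair.

Reduce each element modulo 19: 18↦18, 28↦9, 51↦13, 81↦5, 87↦11, 105↦10, 133↦0, 154↦2, 156↦4, 168↦16, 177↦6, 183↦12, 185↦14, 198↦8, 212↦3, 262↦15, 264↦17, 267↦1, 273↦7.
No residue repeats among the 19 elements, so no pair has difference ≡ 0 (mod 19).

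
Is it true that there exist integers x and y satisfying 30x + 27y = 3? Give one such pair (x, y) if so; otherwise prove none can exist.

x = 1, y = -1

Since gcd(30, 27) = 3 and 3 = 3·1, Bézout's identity guarantees a solution.
Dividing through by 3 reduces the equation to 10x + 9y = 1.
Euclidean algorithm: 10 = 1·9 + 1, 9 = 9·1 + 0.
Back-substituting, 1 = 10 − 1·9; that is, 10·1 + 9·(-1) = 1.
This gives the solution x = 1, y = -1 directly.
Indeed 30·1 + 27·(-1) = 30 − 27 = 3.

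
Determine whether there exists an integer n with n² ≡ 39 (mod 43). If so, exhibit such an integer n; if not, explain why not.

43 is prime, so by Euler's criterion 39 is a square mod 43 iff 39^((43−1)/2) = 39^21 ≡ 1 (mod 43).
Repeated squaring mod 43: 39^2 = 1521 ≡ 16; 39^4 ≡ 16² = 256 ≡ 41; 39^8 ≡ 41² = 1681 ≡ 4; 39^16 ≡ 4² = 16 ≡ 16.
Since 21 = 16 + 4 + 1, 39^21 ≡ 16 · 41 · 39; multiplying out mod 43: 16·41 = 656 ≡ 11, then 11·39 = 429 ≡ 42. Thus 39^21 ≡ 42 ≡ −1 (mod 43).
The value −1 means 39 is a non-residue modulo 43, so n² ≡ 39 (mod 43) is impossible.

There is no such integer.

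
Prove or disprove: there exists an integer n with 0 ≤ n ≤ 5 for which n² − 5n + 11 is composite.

The values for n = 0, 1, …, 5 are 11, 7, 5, 5, 7, 11, and each of these is prime.
So no value in the range makes the expression composite.

No such integer n in that range exists.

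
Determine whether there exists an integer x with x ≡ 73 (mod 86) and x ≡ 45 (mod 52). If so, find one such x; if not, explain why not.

x = 1449

The moduli are not coprime: gcd(86, 52) = 2. Compatibility requires 2 ∣ (45 − 73) = -28, which holds, so solutions exist.
Write x = 73 + 86t. Then 86t ≡ 45 − 73 ≡ 24 (mod 52); dividing through by 2 gives 43t ≡ 12 (mod 26).
43 ≡ 17 (mod 26), so this reads 17t ≡ 12 (mod 26). Invert 17 mod 26 by the Euclidean algorithm: 26 = 1·17 + 9, 17 = 1·9 + 8, 9 = 1·8 + 1, 8 = 8·1 + 0; back-substituting, 1 = 9 − 1·8 = 9 − (17 − 1·9) = −17 + 2·9 = −17 + 2·(26 − 1·17) = 2·26 − 3·17. Hence 17·(-3) ≡ 1, so 17⁻¹ ≡ -3 ≡ 23 (mod 26).
Therefore t ≡ 23·12 = 276 ≡ 16 (mod 26).
Then x = 73 + 86·16 = 1449.
Indeed 1449 ≡ 73 (mod 86) and 1449 ≡ 45 (mod 52).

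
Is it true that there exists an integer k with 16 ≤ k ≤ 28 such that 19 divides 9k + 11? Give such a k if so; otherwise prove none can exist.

k = 22 works, since 9·22 + 11 = 209 = 11·19.

k = 22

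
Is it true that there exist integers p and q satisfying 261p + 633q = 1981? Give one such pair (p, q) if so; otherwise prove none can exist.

gcd(261, 633) = 3, so every integer of the form 261p + 633q is a multiple of 3.
But 1981 is not a multiple of 3 (it leaves remainder 1).
So the equation is unsolvable over ℤ.

No such integers exist.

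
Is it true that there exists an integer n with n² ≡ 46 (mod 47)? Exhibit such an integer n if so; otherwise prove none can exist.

No, no such integer exists.

Apply Euler's criterion with the prime 47: 46 is a quadratic residue iff 46^23 ≡ 1 (mod 47), and a non-residue iff it is ≡ −1.
Squaring successively (mod 47): 46^2 = 2116 ≡ 1; 46^4 ≡ 1² = 1 ≡ 1; 46^8 ≡ 1² = 1 ≡ 1; 46^16 ≡ 1² = 1 ≡ 1.
Since 23 = 16 + 4 + 2 + 1, 46^23 ≡ 1 · 1 · 1 · 46; multiplying out mod 47: 1·1 = 1 ≡ 1, then 1·1 = 1 ≡ 1, then 1·46 = 46 ≡ 46. Thus 46^23 ≡ 46 ≡ −1 (mod 47).
By Euler's criterion 46 is a quadratic non-residue mod 47: no n satisfies n² ≡ 46 (mod 47).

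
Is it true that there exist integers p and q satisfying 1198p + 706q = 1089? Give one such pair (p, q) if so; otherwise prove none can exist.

Any value of 1198p + 706q is a multiple of gcd(1198, 706) = 2.
However 1089 leaves remainder 1 on division by 2.
Therefore 1198p + 706q = 1089 has no solution in integers.

There are no such integers.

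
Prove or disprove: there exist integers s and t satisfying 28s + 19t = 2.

Since gcd(28, 19) = 1, every integer is an integer combination of 28 and 19.
Run the Euclidean algorithm on 28 and 19: 28 = 1·19 + 9, 19 = 2·9 + 1, 9 = 9·1 + 0.
Working back up the chain: 1 = 19 − 2·9 = 19 − 2·(28 − 1·19) = −2·28 + 3·19. So 28·(-2) + 19·3 = 1.
Multiplying through by 2: s = (-2)·2 = -4, t = 3·2 = 6 is a solution.
Adding 1·19 to s and subtracting 1·28 from t gives the tidier solution (15, -22).
Check: 28·15 + 19·(-22) = 420 − 418 = 2. ✓

s = 15, t = -22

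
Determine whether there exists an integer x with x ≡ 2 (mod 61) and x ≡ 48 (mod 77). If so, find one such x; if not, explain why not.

The moduli 61 and 77 are coprime, so by the Chinese Remainder Theorem a unique solution modulo 4697 exists.
Write x = 2 + 61t and require 2 + 61t ≡ 48 (mod 77), i.e. 61t ≡ 46 (mod 77).
Invert 61 mod 77 by the Euclidean algorithm: 77 = 1·61 + 16, 61 = 3·16 + 13, 16 = 1·13 + 3, 13 = 4·3 + 1, 3 = 3·1 + 0; back-substituting, 1 = 13 − 4·3 = 13 − 4·(16 − 1·13) = −4·16 + 5·13 = −4·16 + 5·(61 − 3·16) = 5·61 − 19·16 = 5·61 − 19·(77 − 1·61) = −19·77 + 24·61. Hence 61·24 ≡ 1, so 61⁻¹ ≡ 24 (mod 77).
Therefore t ≡ 24·46 = 1104 ≡ 26 (mod 77).
Taking t = 26 gives x = 2 + 61·26 = 1588.
Indeed 1588 ≡ 2 (mod 61) and 1588 ≡ 48 (mod 77).

x = 1588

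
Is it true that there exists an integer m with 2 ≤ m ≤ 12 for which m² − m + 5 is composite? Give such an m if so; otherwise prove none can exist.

m = 11

At m = 11: 11² − 11 + 5 = 115 = 5·23, which is composite.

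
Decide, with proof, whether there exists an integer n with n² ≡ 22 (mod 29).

n = 15

Take n = 15. Then 15² = 225 = 7·29 + 22, so 15² ≡ 22 (mod 29).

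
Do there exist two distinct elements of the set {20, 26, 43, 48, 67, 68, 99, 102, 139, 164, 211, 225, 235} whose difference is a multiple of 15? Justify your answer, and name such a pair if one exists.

Two integers differ by a multiple of 15 exactly when they have the same residue mod 15. The residues are 20↦5, 26↦11, 43↦13, 48↦3, 67↦7, 68↦8, 99↦9, 102↦12, 139↦4, 164↦14, 211↦1, 225↦0, 235↦10.
These 13 residues are pairwise different, hence no difference of two elements is divisible by 15.

No, no such pair exists.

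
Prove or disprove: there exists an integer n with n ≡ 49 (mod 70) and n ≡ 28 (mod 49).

Here gcd(70, 49) = 7, and both 49 and 28 leave remainder 0 mod 7, so the system is consistent.
List candidates n ≡ 49 (mod 70): 49, 119, 189, 259, 329, 399, 469. Modulo 49 these are 0, 21, 42, 14, 35, 7, 28; 469 gives 28 as required.
Check: 469 mod 70 = 49, 469 mod 49 = 28. ✓

n = 469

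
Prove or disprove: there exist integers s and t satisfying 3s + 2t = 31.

Since gcd(3, 2) = 1, every integer is an integer combination of 3 and 2.
Dividing repeatedly: 3 = 1·2 + 1, 2 = 2·1 + 0.
Unwinding: 1 = 3 − 1·2, i.e. 3·1 + 2·(-1) = 1.
Scaling by 31 gives the particular solution (s, t) = (31, -31).
Subtracting 15·2 from s and adding 15·3 to t gives the tidier solution (1, 14).
Indeed 3·1 + 2·14 = 3 + 28 = 31.

s = 1, t = 14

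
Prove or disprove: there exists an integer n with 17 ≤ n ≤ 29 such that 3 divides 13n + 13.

n = 17

At n = 17 we get 13·17 + 13 = 234, and 234 = 3·78.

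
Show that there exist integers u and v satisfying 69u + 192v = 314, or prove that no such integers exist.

No such integers exist.

gcd(69, 192) = 3, so every integer of the form 69u + 192v is a multiple of 3.
However 314 leaves remainder 2 on division by 3.
Therefore 69u + 192v = 314 has no solution in integers.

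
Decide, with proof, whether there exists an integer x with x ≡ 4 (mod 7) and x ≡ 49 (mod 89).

x = 494

Since 7 and 89 share no common factor, CRT says the pair of congruences has a solution (unique mod 623).
Write x = 4 + 7t and require 4 + 7t ≡ 49 (mod 89), i.e. 7t ≡ 45 (mod 89).
Invert 7 mod 89 by the Euclidean algorithm: 89 = 12·7 + 5, 7 = 1·5 + 2, 5 = 2·2 + 1, 2 = 2·1 + 0; back-substituting, 1 = 5 − 2·2 = 5 − 2·(7 − 1·5) = −2·7 + 3·5 = −2·7 + 3·(89 − 12·7) = 3·89 − 38·7. Hence 7·(-38) ≡ 1, so 7⁻¹ ≡ -38 ≡ 51 (mod 89).
Multiplying by 51: t ≡ 51·45 = 2295 ≡ 70 (mod 89).
Taking t = 70 gives x = 4 + 7·70 = 494.
Indeed 494 ≡ 4 (mod 7) and 494 ≡ 49 (mod 89).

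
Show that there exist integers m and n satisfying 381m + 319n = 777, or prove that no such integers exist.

m = 100, n = -117

Since gcd(381, 319) = 1, every integer is an integer combination of 381 and 319.
Euclidean algorithm: 381 = 1·319 + 62, 319 = 5·62 + 9, 62 = 6·9 + 8, 9 = 1·8 + 1, 8 = 8·1 + 0.
Unwinding: 1 = 9 − 1·8 = 9 − (62 − 6·9) = −62 + 7·9 = −62 + 7·(319 − 5·62) = 7·319 − 36·62 = 7·319 − 36·(381 − 1·319) = −36·381 + 43·319, i.e. 381·(-36) + 319·43 = 1.
Multiplying through by 777: m = (-36)·777 = -27972, n = 43·777 = 33411 is a solution.
Adding 88·319 to m and subtracting 88·381 from n gives the tidier solution (100, -117).
Indeed 381·100 + 319·(-117) = 38100 − 37323 = 777.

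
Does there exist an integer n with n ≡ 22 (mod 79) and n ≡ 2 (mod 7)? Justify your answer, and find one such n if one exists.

gcd(79, 7) = 1, so the Chinese Remainder Theorem guarantees exactly one residue class mod 553 satisfying both.
Any solution of the first congruence is n = 22 + 79t; substituting into the second, 79t ≡ 2 − 22 ≡ 1 (mod 7).
79 ≡ 2 (mod 7), so this reads 2t ≡ 1 (mod 7). Note 2·4 = 8 ≡ 1 (mod 7) (as 8 − 1 = 1·7), so 2⁻¹ ≡ 4.
Therefore t ≡ 4·1 = 4 (mod 7).
With t = 4: n = 22 + 79·4 = 338.
Check: 338 mod 79 = 22, 338 mod 7 = 2. ✓

n = 338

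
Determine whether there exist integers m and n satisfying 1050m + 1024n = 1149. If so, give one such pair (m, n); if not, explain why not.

Any value of 1050m + 1024n is a multiple of gcd(1050, 1024) = 2.
But 1149 = 2·574 + 1, so 2 ∤ 1149.
So the equation is unsolvable over ℤ.

No, no such integers exist.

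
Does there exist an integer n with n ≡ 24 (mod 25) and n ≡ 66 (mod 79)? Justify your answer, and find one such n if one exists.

gcd(25, 79) = 1, so the Chinese Remainder Theorem guarantees exactly one residue class mod 1975 satisfying both.
Any solution of the first congruence is n = 24 + 25t; substituting into the second, 25t ≡ 66 − 24 ≡ 42 (mod 79).
Note 25·19 = 475 ≡ 1 (mod 79) (as 475 − 1 = 6·79), so 25⁻¹ ≡ 19.
Therefore t ≡ 19·42 = 798 ≡ 8 (mod 79).
With t = 8: n = 24 + 25·8 = 224.
Indeed 224 ≡ 24 (mod 25) and 224 ≡ 66 (mod 79).

n = 224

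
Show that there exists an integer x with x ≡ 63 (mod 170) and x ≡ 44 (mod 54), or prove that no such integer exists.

There is no such integer.

gcd(170, 54) = 2. If x ≡ 63 (mod 170) and x ≡ 44 (mod 54), then x ≡ 63 (mod 2) and x ≡ 44 (mod 2).
These are incompatible: 63 − 44 = 19 is not divisible by 2.
Therefore no such x exists.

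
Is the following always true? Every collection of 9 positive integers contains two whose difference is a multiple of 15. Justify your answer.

No; for instance {18, 19, 20, 21, 22, 23, 24, 25, 26} is a counterexample.

Take the 9 consecutive integers 18, 19, …, 26: their residues mod 15 are all distinct because 9 ≤ 15.
Any two of them differ by at most 8 < 15 and by at least 1, so no difference is a multiple of 15.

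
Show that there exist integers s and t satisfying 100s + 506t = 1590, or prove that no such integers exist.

Every value of 100s + 506t is a multiple of gcd(100, 506) = 2; since 2 ∣ 1590, solutions exist.
Dividing through by 2 reduces the equation to 50s + 253t = 795.
Dividing repeatedly: 253 = 5·50 + 3, 50 = 16·3 + 2, 3 = 1·2 + 1, 2 = 2·1 + 0.
Unwinding: 1 = 3 − 1·2 = 3 − (50 − 16·3) = −50 + 17·3 = −50 + 17·(253 − 5·50) = 17·253 − 86·50, i.e. 50·(-86) + 253·17 = 1.
Times 795: 50·(-68370) + 253·13515 = 795, so (-68370, 13515) solves it.
Shifting by a multiple of (253, −50) keeps it a solution: s = -68370 + 271·253 = 193, t = 13515 − 271·50 = -35.
Indeed 100·193 + 506·(-35) = 19300 − 17710 = 1590.

s = 193, t = -35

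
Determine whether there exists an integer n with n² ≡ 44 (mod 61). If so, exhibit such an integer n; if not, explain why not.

Apply Euler's criterion with the prime 61: 44 is a quadratic residue iff 44^30 ≡ 1 (mod 61), and a non-residue iff it is ≡ −1.
Repeated squaring mod 61: 44^2 = 1936 ≡ 45; 44^4 ≡ 45² = 2025 ≡ 12; 44^8 ≡ 12² = 144 ≡ 22; 44^16 ≡ 22² = 484 ≡ 57.
Since 30 = 16 + 8 + 4 + 2, 44^30 ≡ 57 · 22 · 12 · 45; multiplying out mod 61: 57·22 = 1254 ≡ 34, then 34·12 = 408 ≡ 42, then 42·45 = 1890 ≡ 60. Thus 44^30 ≡ 60 ≡ −1 (mod 61).
By Euler's criterion 44 is a quadratic non-residue mod 61: no n satisfies n² ≡ 44 (mod 61).

There is no such integer.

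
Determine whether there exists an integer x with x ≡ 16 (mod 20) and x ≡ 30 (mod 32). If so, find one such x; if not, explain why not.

gcd(20, 32) = 4. If x ≡ 16 (mod 20) and x ≡ 30 (mod 32), then x ≡ 16 (mod 4) and x ≡ 30 (mod 4).
But 16 mod 4 = 0 while 30 mod 4 = 2, a contradiction.
So no integer satisfies both congruences.

There is no such integer.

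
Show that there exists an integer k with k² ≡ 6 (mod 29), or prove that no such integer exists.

k = 8

k = 8 works: 8² = 64, and 64 − 6 = 58 = 2·29.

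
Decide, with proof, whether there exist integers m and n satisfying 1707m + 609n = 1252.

No such integers exist.

Any value of 1707m + 609n is a multiple of gcd(1707, 609) = 3.
However 1252 leaves remainder 1 on division by 3.
Therefore 1707m + 609n = 1252 has no solution in integers.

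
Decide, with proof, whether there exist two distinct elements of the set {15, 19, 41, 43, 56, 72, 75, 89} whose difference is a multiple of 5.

15 mod 5 = 0 and 75 mod 5 = 0, so 75 − 15 = 60 = 12·5.

The pair (15, 75) works.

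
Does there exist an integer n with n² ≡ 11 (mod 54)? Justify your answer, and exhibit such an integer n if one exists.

Since 3 ∣ 54, a solution of n² ≡ 11 (mod 54) would also satisfy n² ≡ 11 ≡ 2 (mod 3).
Since (3 − n)² ≡ n² (mod 3), it suffices to square n = 0, 1, …, 1: the residues are 0, 1.
The set of squares mod 3 is therefore {0, 1}, which does not contain 2.
Therefore n² ≡ 11 (mod 54) has no solution.

There is no such integer.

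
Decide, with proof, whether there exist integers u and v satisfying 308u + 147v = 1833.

Any value of 308u + 147v is a multiple of gcd(308, 147) = 7.
However 1833 leaves remainder 6 on division by 7.
Therefore 308u + 147v = 1833 has no solution in integers.

No such integers exist.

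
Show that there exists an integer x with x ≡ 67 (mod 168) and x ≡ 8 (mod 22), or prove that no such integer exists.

Both moduli are multiples of 2 = gcd(168, 22), so any solution would satisfy x ≡ 67 and x ≡ 8 modulo 2 simultaneously.
However 67 ≡ 1 and 8 ≡ 0 (mod 2), and 1 ≠ 0.
Hence the system has no solution.

There is no such integer.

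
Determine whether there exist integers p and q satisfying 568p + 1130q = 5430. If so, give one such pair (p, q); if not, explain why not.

p = 115, q = -53

Since gcd(568, 1130) = 2 and 5430 = 2·2715, Bézout's identity guarantees a solution.
Dividing through by 2 reduces the equation to 284p + 565q = 2715.
Euclidean algorithm: 565 = 1·284 + 281, 284 = 1·281 + 3, 281 = 93·3 + 2, 3 = 1·2 + 1, 2 = 2·1 + 0.
Working back up the chain: 1 = 3 − 1·2 = 3 − (281 − 93·3) = −281 + 94·3 = −281 + 94·(284 − 1·281) = 94·284 − 95·281 = 94·284 − 95·(565 − 1·284) = −95·565 + 189·284. So 284·189 + 565·(-95) = 1.
Scaling by 2715 gives the particular solution (p, q) = (513135, -257925).
Shifting by a multiple of (565, −284) keeps it a solution: p = 513135 − 908·565 = 115, q = -257925 + 908·284 = -53.
Check: 568·115 + 1130·(-53) = 65320 − 59890 = 5430. ✓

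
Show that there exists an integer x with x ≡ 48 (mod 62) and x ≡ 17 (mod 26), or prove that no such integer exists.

Both moduli are multiples of 2 = gcd(62, 26), so any solution would satisfy x ≡ 48 and x ≡ 17 modulo 2 simultaneously.
But 48 mod 2 = 0 while 17 mod 2 = 1, a contradiction.
Hence the system has no solution.

No, no such integer exists.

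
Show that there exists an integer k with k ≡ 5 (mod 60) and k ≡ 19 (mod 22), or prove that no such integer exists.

k = 305

The moduli are not coprime: gcd(60, 22) = 2. Compatibility requires 2 ∣ (19 − 5) = 14, which holds, so solutions exist.
The integers ≡ 5 (mod 60) are 5, 65, 125, 185, 245, 305, …; their remainders mod 22 are 5, 21, 15, 9, 3, 19, so k = 305 is the first that is ≡ 19 (mod 22).
Verify: 305 = 5·60 + 5 and 305 = 13·22 + 19. ✓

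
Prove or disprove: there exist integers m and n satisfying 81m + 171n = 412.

No such integers exist.

Both 81 and 171 are divisible by gcd(81, 171) = 9, hence so is any combination 81m + 171n.
But 412 is not a multiple of 9 (it leaves remainder 7).
So the equation is unsolvable over ℤ.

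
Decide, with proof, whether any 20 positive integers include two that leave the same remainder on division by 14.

True.

Each integer lies in one of the 14 residue classes modulo 14.
Since 20 > 14, two of the 20 integers must share a residue class by the pigeonhole principle; call them a and b.
That is, a and b leave the same remainder on division by 14, as claimed.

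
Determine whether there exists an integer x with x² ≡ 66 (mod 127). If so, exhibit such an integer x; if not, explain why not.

No such integer exists.

Apply Euler's criterion with the prime 127: 66 is a quadratic residue iff 66^63 ≡ 1 (mod 127), and a non-residue iff it is ≡ −1.
Squaring successively (mod 127): 66^2 = 4356 ≡ 38; 66^4 ≡ 38² = 1444 ≡ 47; 66^8 ≡ 47² = 2209 ≡ 50; 66^16 ≡ 50² = 2500 ≡ 87; 66^32 ≡ 87² = 7569 ≡ 76.
Since 63 = 32 + 16 + 8 + 4 + 2 + 1, 66^63 ≡ 76 · 87 · 50 · 47 · 38 · 66; multiplying out mod 127: 76·87 = 6612 ≡ 8, then 8·50 = 400 ≡ 19, then 19·47 = 893 ≡ 4, then 4·38 = 152 ≡ 25, then 25·66 = 1650 ≡ 126. Thus 66^63 ≡ 126 ≡ −1 (mod 127).
The value −1 means 66 is a non-residue modulo 127, so x² ≡ 66 (mod 127) is impossible.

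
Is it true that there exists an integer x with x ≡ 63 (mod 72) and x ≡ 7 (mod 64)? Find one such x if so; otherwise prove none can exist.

Here gcd(72, 64) = 8, and both 63 and 7 leave remainder 7 mod 8, so the system is consistent.
Step through x = 63, 63 + 72, 63 + 2·72, …: the values 63, 135 reduce mod 64 to 63, 7. The value 135 hits 7.
Check: 135 mod 72 = 63, 135 mod 64 = 7. ✓

x = 135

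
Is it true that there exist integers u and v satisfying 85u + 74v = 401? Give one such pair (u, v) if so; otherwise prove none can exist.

u = 23, v = -21

Since gcd(85, 74) = 1, every integer is an integer combination of 85 and 74.
Euclidean algorithm: 85 = 1·74 + 11, 74 = 6·11 + 8, 11 = 1·8 + 3, 8 = 2·3 + 2, 3 = 1·2 + 1, 2 = 2·1 + 0.
Unwinding: 1 = 3 − 1·2 = 3 − (8 − 2·3) = −8 + 3·3 = −8 + 3·(11 − 1·8) = 3·11 − 4·8 = 3·11 − 4·(74 − 6·11) = −4·74 + 27·11 = −4·74 + 27·(85 − 1·74) = 27·85 − 31·74, i.e. 85·27 + 74·(-31) = 1.
Scaling by 401 gives the particular solution (u, v) = (10827, -12431).
The general solution is u = 10827 + 74k, v = -12431 − 85k; taking k = -146 gives the smaller pair u = 23, v = -21.
Indeed 85·23 + 74·(-21) = 1955 − 1554 = 401.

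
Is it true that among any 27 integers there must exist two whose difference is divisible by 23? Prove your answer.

Each integer lies in one of the 23 residue classes modulo 23.
Since 27 > 23, two of the 27 integers must share a residue class by the pigeonhole principle; call them a and b.
Then a ≡ b (mod 23), i.e. 23 ∣ (a − b).

Yes.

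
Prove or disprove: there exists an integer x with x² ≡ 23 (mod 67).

Take x = 31. Then 31² = 961 = 14·67 + 23, so 31² ≡ 23 (mod 67).

x = 31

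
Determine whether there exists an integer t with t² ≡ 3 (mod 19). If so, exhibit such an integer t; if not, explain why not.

There is no such integer.

Since (19 − t)² ≡ t² (mod 19), it suffices to square t = 0, 1, …, 9: the residues are 0, 1, 4, 9, 16, 6, 17, 11, 7, 5.
The set of squares mod 19 is therefore {0, 1, 4, 5, 6, 7, 9, 11, 16, 17}, which does not contain 3.
Hence no integer t has t² ≡ 3 (mod 19).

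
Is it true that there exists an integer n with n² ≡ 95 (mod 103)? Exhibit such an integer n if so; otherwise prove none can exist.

103 is prime, so by Euler's criterion 95 is a square mod 103 iff 95^((103−1)/2) = 95^51 ≡ 1 (mod 103).
Squaring successively (mod 103): 95^2 = 9025 ≡ 64; 95^4 ≡ 64² = 4096 ≡ 79; 95^8 ≡ 79² = 6241 ≡ 61; 95^16 ≡ 61² = 3721 ≡ 13; 95^32 ≡ 13² = 169 ≡ 66.
Since 51 = 32 + 16 + 2 + 1, 95^51 ≡ 66 · 13 · 64 · 95; multiplying out mod 103: 66·13 = 858 ≡ 34, then 34·64 = 2176 ≡ 13, then 13·95 = 1235 ≡ 102. Thus 95^51 ≡ 102 ≡ −1 (mod 103).
By Euler's criterion 95 is a quadratic non-residue mod 103: no n satisfies n² ≡ 95 (mod 103).

No such integer exists.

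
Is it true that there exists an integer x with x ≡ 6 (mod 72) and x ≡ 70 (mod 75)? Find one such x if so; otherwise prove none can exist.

gcd(72, 75) = 3. If x ≡ 6 (mod 72) and x ≡ 70 (mod 75), then x ≡ 6 (mod 3) and x ≡ 70 (mod 3).
However 6 ≡ 0 and 70 ≡ 1 (mod 3), and 0 ≠ 1.
Therefore no such x exists.

No, no such integer exists.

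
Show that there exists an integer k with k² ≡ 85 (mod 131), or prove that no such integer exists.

No, no such integer exists.

131 is prime, so by Euler's criterion 85 is a square mod 131 iff 85^((131−1)/2) = 85^65 ≡ 1 (mod 131).
Repeated squaring mod 131: 85^2 = 7225 ≡ 20; 85^4 ≡ 20² = 400 ≡ 7; 85^8 ≡ 7² = 49 ≡ 49; 85^16 ≡ 49² = 2401 ≡ 43; 85^32 ≡ 43² = 1849 ≡ 15; 85^64 ≡ 15² = 225 ≡ 94.
Since 65 = 64 + 1, 85^65 ≡ 94 · 85; multiplying out mod 131: 94·85 = 7990 ≡ 130. Thus 85^65 ≡ 130 ≡ −1 (mod 131).
The value −1 means 85 is a non-residue modulo 131, so k² ≡ 85 (mod 131) is impossible.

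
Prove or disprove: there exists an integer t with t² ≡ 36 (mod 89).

t = 83

Take t = 83. Then 83² = 6889 = 77·89 + 36, so 83² ≡ 36 (mod 89).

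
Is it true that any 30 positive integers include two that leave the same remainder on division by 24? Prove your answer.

Yes, this is always true.

Partition the integers by their residue mod 24; there are 24 classes.
Since 30 > 24, two of the 30 integers must share a residue class by the pigeonhole principle; call them a and b.
That is, a and b leave the same remainder on division by 24, as claimed.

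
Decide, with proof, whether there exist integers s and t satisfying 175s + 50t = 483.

No, no such integers exist.

gcd(175, 50) = 25, so every integer of the form 175s + 50t is a multiple of 25.
However 483 leaves remainder 8 on division by 25.
So the equation is unsolvable over ℤ.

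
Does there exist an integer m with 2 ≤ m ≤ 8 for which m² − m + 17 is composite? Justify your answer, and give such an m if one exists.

The values for m = 2, 3, …, 8 are 19, 23, 29, 37, 47, 59, 73, and each of these is prime.
So no value in the range makes the expression composite.

There is no such integer m in that range.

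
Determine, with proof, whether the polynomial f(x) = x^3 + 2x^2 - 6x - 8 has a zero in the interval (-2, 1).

Yes, f has a root in the interval.

f(-2) = 4 and f(1) = -11, which have opposite signs.
f is continuous everywhere (it is a polynomial), in particular on [-2, 1].
By the Intermediate Value Theorem, f takes the value 0 somewhere in the open interval.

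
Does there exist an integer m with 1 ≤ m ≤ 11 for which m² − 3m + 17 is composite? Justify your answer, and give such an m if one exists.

At m = 6: 6² − 3·6 + 17 = 35 = 5·7, which is composite.

m = 6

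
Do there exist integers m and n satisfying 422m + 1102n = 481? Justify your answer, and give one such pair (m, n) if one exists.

Any value of 422m + 1102n is a multiple of gcd(422, 1102) = 2.
But 481 is not a multiple of 2 (it leaves remainder 1).
So the equation is unsolvable over ℤ.

No such integers exist.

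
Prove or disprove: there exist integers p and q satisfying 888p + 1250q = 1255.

There are no such integers.

Both 888 and 1250 are divisible by gcd(888, 1250) = 2, hence so is any combination 888p + 1250q.
But 1255 is not a multiple of 2 (it leaves remainder 1).
Hence no integers p, q satisfy the equation.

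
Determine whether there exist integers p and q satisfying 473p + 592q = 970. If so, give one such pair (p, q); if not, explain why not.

473 and 592 are coprime, so 473p + 592q ranges over all of ℤ.
Euclidean algorithm: 592 = 1·473 + 119, 473 = 3·119 + 116, 119 = 1·116 + 3, 116 = 38·3 + 2, 3 = 1·2 + 1, 2 = 2·1 + 0.
Back-substituting, 1 = 3 − 1·2 = 3 − (116 − 38·3) = −116 + 39·3 = −116 + 39·(119 − 1·116) = 39·119 − 40·116 = 39·119 − 40·(473 − 3·119) = −40·473 + 159·119 = −40·473 + 159·(592 − 1·473) = 159·592 − 199·473; that is, 473·(-199) + 592·159 = 1.
Times 970: 473·(-193030) + 592·154230 = 970, so (-193030, 154230) solves it.
Adding 327·592 to p and subtracting 327·473 from q gives the tidier solution (554, -441).
Indeed 473·554 + 592·(-441) = 262042 − 261072 = 970.

p = 554, q = -441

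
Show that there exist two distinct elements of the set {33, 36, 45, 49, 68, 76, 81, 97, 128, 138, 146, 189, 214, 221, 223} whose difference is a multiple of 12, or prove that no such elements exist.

The pair (33, 45) works.

Reduce each element mod 12: 33↦9, 36↦0, 45↦9, 49↦1, 68↦8, 76↦4, 81↦9, 97↦1, 128↦8, 138↦6, 146↦2, 189↦9, 214↦10, 221↦5, 223↦7. The residue 9 repeats (at 33 and 45), and 45 − 33 = 12 = 1·12.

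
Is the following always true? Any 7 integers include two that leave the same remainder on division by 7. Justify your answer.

No; for instance {26, 27, 28, 29, 30, 31, 32} is a counterexample.

Try 7 consecutive integers, 26, 27, …, 32. Their remainders mod 7 are 5, 6, 0, 1, 2, 3, 4 — pairwise different, as any 7 ≤ 7 consecutive integers have distinct residues.
Hence this collection has no pair with equal remainders mod 7, disproving the claim.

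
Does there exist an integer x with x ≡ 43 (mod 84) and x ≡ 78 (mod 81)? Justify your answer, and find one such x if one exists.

Both moduli are multiples of 3 = gcd(84, 81), so any solution would satisfy x ≡ 43 and x ≡ 78 modulo 3 simultaneously.
These are incompatible: 43 − 78 = -35 is not divisible by 3.
Therefore no such x exists.

No, no such integer exists.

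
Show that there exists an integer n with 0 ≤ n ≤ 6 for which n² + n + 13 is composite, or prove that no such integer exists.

At n = 1: 1² + 1 + 13 = 15 = 3·5, which is composite.

n = 1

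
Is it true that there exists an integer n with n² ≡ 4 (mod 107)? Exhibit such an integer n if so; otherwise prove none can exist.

Take n = 2. Then 2² = 4, and since 0 ≤ 4 < 107 this is already reduced: 2² ≡ 4 (mod 107).

n = 2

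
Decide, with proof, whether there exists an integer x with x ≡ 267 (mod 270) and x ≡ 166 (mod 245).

No, no such integer exists.

Reduce both congruences modulo 5, which divides 270 and 245: they say x ≡ 267 (mod 5) and x ≡ 166 (mod 5).
However 267 ≡ 2 and 166 ≡ 1 (mod 5), and 2 ≠ 1.
Hence the system has no solution.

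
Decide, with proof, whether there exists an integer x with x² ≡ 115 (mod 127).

x = 49

Take x = 49. Then 49² = 2401 = 18·127 + 115, so 49² ≡ 115 (mod 127).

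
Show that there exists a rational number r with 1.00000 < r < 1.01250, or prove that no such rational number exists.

r = 82/81

Multiplying by 81: 81·1.00000 = 81.00000 and 81·1.01250 = 82.01250, so the integer 82 lies strictly between them.
Dividing back, 1.00000 < 82/81 < 1.01250, and 82/81 is rational.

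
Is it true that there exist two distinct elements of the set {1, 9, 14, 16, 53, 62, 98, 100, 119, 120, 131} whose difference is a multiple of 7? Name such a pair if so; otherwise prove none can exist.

Yes: 1 and 120.

Reduce each element mod 7: 1↦1, 9↦2, 14↦0, 16↦2, 53↦4, 62↦6, 98↦0, 100↦2, 119↦0, 120↦1, 131↦5. The residue 1 repeats (at 1 and 120), and 120 − 1 = 119 = 17·7.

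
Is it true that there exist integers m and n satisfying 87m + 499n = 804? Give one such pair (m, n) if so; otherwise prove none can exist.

m = 405, n = -69

Since gcd(87, 499) = 1, every integer is an integer combination of 87 and 499.
Euclidean algorithm: 499 = 5·87 + 64, 87 = 1·64 + 23, 64 = 2·23 + 18, 23 = 1·18 + 5, 18 = 3·5 + 3, 5 = 1·3 + 2, 3 = 1·2 + 1, 2 = 2·1 + 0.
Unwinding: 1 = 3 − 1·2 = 3 − (5 − 1·3) = −5 + 2·3 = −5 + 2·(18 − 3·5) = 2·18 − 7·5 = 2·18 − 7·(23 − 1·18) = −7·23 + 9·18 = −7·23 + 9·(64 − 2·23) = 9·64 − 25·23 = 9·64 − 25·(87 − 1·64) = −25·87 + 34·64 = −25·87 + 34·(499 − 5·87) = 34·499 − 195·87, i.e. 87·(-195) + 499·34 = 1.
Scaling by 804 gives the particular solution (m, n) = (-156780, 27336).
Shifting by a multiple of (499, −87) keeps it a solution: m = -156780 + 315·499 = 405, n = 27336 − 315·87 = -69.
Indeed 87·405 + 499·(-69) = 35235 − 34431 = 804.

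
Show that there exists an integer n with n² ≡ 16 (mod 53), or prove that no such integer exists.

n = 49

Take n = 49. Then 49² = 2401 = 45·53 + 16, so 49² ≡ 16 (mod 53).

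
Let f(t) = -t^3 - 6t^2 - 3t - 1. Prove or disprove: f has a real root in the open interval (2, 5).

No.

The endpoint values f(2) = -39 and f(5) = -291 are both negative. Claim: f(t) < 0 for every t in (2, 5).
Substitute t = 2 + u, where 0 < u < 3 on the interval. Expanding, f(2 + u) = -u^3 - 12u^2 - 39u - 39.
All 4 nonzero coefficients of this polynomial in u are negative; hence for u > 0 the value is a sum of negative terms (the constant -39 among them).
So f is strictly negative on (2, 5); no root exists in the interval.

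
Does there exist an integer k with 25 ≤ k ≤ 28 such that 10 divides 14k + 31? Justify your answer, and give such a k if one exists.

No, no such integer k in that range exists.

At k = 25, 14·25 + 31 = 381 ≡ 1 (mod 10), and each step in k adds 14 ≡ 4 (mod 10), giving residues 1, 5, 9, 3 for k = 25, 26, 27, 28.
The residue 0 does not occur, so no k in [25, 28] makes 14k + 31 a multiple of 10.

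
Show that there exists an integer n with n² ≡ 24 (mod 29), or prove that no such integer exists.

n = 13

Take n = 13. Then 13² = 169 = 5·29 + 24, so 13² ≡ 24 (mod 29).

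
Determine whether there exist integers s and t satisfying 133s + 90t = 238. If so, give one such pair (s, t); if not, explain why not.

s = 16, t = -21

133 and 90 are coprime, so 133s + 90t ranges over all of ℤ.
Dividing repeatedly: 133 = 1·90 + 43, 90 = 2·43 + 4, 43 = 10·4 + 3, 4 = 1·3 + 1, 3 = 3·1 + 0.
Back-substituting, 1 = 4 − 1·3 = 4 − (43 − 10·4) = −43 + 11·4 = −43 + 11·(90 − 2·43) = 11·90 − 23·43 = 11·90 − 23·(133 − 1·90) = −23·133 + 34·90; that is, 133·(-23) + 90·34 = 1.
Multiplying through by 238: s = (-23)·238 = -5474, t = 34·238 = 8092 is a solution.
The general solution is s = -5474 + 90k, t = 8092 − 133k; taking k = 61 gives the smaller pair s = 16, t = -21.
Check: 133·16 + 90·(-21) = 2128 − 1890 = 238. ✓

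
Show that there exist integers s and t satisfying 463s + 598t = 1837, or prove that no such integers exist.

463 and 598 are coprime, so 463s + 598t ranges over all of ℤ.
Euclidean algorithm: 598 = 1·463 + 135, 463 = 3·135 + 58, 135 = 2·58 + 19, 58 = 3·19 + 1, 19 = 19·1 + 0.
Back-substituting, 1 = 58 − 3·19 = 58 − 3·(135 − 2·58) = −3·135 + 7·58 = −3·135 + 7·(463 − 3·135) = 7·463 − 24·135 = 7·463 − 24·(598 − 1·463) = −24·598 + 31·463; that is, 463·31 + 598·(-24) = 1.
Times 1837: 463·56947 + 598·(-44088) = 1837, so (56947, -44088) solves it.
The general solution is s = 56947 + 598k, t = -44088 − 463k; taking k = -95 gives the smaller pair s = 137, t = -103.
Check: 463·137 + 598·(-103) = 63431 − 61594 = 1837. ✓

s = 137, t = -103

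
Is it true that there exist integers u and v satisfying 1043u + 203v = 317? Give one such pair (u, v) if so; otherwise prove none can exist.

No such integers exist.

Both 1043 and 203 are divisible by gcd(1043, 203) = 7, hence so is any combination 1043u + 203v.
But 317 = 7·45 + 2, so 7 ∤ 317.
So the equation is unsolvable over ℤ.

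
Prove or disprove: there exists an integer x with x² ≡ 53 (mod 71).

There is no such integer.

Apply Euler's criterion with the prime 71: 53 is a quadratic residue iff 53^35 ≡ 1 (mod 71), and a non-residue iff it is ≡ −1.
Squaring successively (mod 71): 53^2 = 2809 ≡ 40; 53^4 ≡ 40² = 1600 ≡ 38; 53^8 ≡ 38² = 1444 ≡ 24; 53^16 ≡ 24² = 576 ≡ 8; 53^32 ≡ 8² = 64 ≡ 64.
Since 35 = 32 + 2 + 1, 53^35 ≡ 64 · 40 · 53; multiplying out mod 71: 64·40 = 2560 ≡ 4, then 4·53 = 212 ≡ 70. Thus 53^35 ≡ 70 ≡ −1 (mod 71).
The value −1 means 53 is a non-residue modulo 71, so x² ≡ 53 (mod 71) is impossible.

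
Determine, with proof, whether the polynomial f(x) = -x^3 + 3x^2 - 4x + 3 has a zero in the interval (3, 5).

f(3) = -9 and f(5) = -67, both negative.
The derivative f'(x) = -3x^2 + 6x - 4 is a quadratic with discriminant 6² − 4·(-3)·(-4) = -12 < 0; it never vanishes, so it is always negative (sign of the leading coefficient).
So f is strictly decreasing; between 3 and 5 its values lie between f(3) = -9 and f(5) = -67, all negative. Therefore f has no root in (3, 5).

No such root exists.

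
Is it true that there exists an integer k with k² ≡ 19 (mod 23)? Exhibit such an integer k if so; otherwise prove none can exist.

No such integer exists.

23 is prime, so by Euler's criterion 19 is a square mod 23 iff 19^((23−1)/2) = 19^11 ≡ 1 (mod 23).
Repeated squaring mod 23: 19^2 = 361 ≡ 16; 19^4 ≡ 16² = 256 ≡ 3; 19^8 ≡ 3² = 9 ≡ 9.
Since 11 = 8 + 2 + 1, 19^11 ≡ 9 · 16 · 19; multiplying out mod 23: 9·16 = 144 ≡ 6, then 6·19 = 114 ≡ 22. Thus 19^11 ≡ 22 ≡ −1 (mod 23).
The value −1 means 19 is a non-residue modulo 23, so k² ≡ 19 (mod 23) is impossible.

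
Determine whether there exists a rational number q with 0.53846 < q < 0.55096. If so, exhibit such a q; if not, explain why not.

Multiplying by 11: 11·0.53846 = 5.92306 and 11·0.55096 = 6.06056, so the integer 6 lies strictly between them.
So q = 6/11 works: it is a ratio of integers, and dividing 11·0.53846 < 6 < 11·0.55096 through by 11 gives 0.53846 < 6/11 < 0.55096.

q = 6/11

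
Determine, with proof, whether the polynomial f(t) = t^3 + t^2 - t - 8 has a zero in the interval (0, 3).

Such a root exists.

f(0) = -8 and f(3) = 25, which have opposite signs.
As a polynomial, f is continuous on every closed interval.
By the Intermediate Value Theorem, f takes the value 0 somewhere in the open interval.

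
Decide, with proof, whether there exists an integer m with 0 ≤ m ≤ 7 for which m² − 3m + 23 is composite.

m = 1

At m = 1: 1² − 3·1 + 23 = 21 = 3·7, which is composite.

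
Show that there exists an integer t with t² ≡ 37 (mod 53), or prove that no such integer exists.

t = 39

t = 39 works: 39² = 1521, and 1521 − 37 = 1484 = 28·53.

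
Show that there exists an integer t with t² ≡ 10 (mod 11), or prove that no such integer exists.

There is no such integer.

Squares mod 11 repeat after t = 5 (as (−t)² = t²); for t = 0..5 they are 0, 1, 4, 9, 5, 3.
So the quadratic residues mod 11 are {0, 1, 3, 4, 5, 9}, and 10 is not among them.
Therefore t² ≡ 10 (mod 11) has no solution.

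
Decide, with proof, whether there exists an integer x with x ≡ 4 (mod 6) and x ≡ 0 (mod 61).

Since 6 and 61 share no common factor, CRT says the pair of congruences has a solution (unique mod 366).
Any solution of the first congruence is x = 4 + 6t; substituting into the second, 6t ≡ 0 − 4 ≡ 57 (mod 61).
To invert 6 modulo 61: 61 = 10·6 + 1, 6 = 6·1 + 0, and unwinding, 1 = 61 − 10·6. Thus 6⁻¹ ≡ -10 ≡ 51 (mod 61).
Therefore t ≡ 51·57 = 2907 ≡ 40 (mod 61).
With t = 40: x = 4 + 6·40 = 244.
Indeed 244 ≡ 4 (mod 6) and 244 ≡ 0 (mod 61).

x = 244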